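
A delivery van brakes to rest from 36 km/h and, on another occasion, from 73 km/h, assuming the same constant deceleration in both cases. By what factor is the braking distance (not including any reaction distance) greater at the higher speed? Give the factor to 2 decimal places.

Factor ≈ 4.11

Braking distance d = v²/(2a), so with a fixed, d ∝ v².
Factor = (73/36)² = 2.0278² = 4.1120.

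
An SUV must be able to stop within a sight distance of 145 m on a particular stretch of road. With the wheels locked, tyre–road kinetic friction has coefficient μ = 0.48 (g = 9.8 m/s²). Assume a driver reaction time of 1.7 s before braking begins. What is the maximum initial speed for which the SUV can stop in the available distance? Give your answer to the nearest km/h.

a = μg = 0.48 × 9.8 = 4.704 m/s².
Stopping distance: v·t_r + v²/(2a) = 145 with t_r = 1.7 s and a = 4.704 m/s².
So v² + 15.994 v − 1364.16 = 0.
Positive root: v = −a·t_r + √((a·t_r)² + 2a·d) = −7.997 + √(63.952 + 1364.16) = 29.7934 m/s.
29.7934 m/s × 3.6 = 107.256 km/h.

Maximum speed ≈ 107 km/h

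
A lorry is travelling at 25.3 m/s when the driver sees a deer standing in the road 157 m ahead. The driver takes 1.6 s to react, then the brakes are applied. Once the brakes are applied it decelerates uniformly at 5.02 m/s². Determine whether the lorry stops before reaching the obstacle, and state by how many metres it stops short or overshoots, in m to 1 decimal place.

Reaction distance = 25.3000 × 1.6 = 40.480 m.
Braking distance = v²/(2a) = 640.090 / 10.040 = 63.754 m.
Total stopping distance = 40.480 + 63.754 = 104.234 m, vs 157 m available — it stops with 157 − 104.234 = 52.766 m to spare.

Yes — it stops 52.8 m short of the obstacle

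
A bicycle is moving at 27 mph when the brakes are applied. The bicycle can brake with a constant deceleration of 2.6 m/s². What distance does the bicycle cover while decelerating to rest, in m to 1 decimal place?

Braking distance ≈ 28.0 m

27 mph × 0.44704 = 12.0701 m/s.
Braking distance = v²/(2a) = 12.0701² / (2 × 2.600) = 145.687 / 5.200 = 28.017 m.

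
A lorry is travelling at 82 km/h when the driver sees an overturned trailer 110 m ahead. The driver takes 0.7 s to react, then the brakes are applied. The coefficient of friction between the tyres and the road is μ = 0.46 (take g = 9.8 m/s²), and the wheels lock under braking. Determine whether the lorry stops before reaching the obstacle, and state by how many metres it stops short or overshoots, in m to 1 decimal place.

82 km/h ÷ 3.6 = 22.7778 m/s.
a = μg = 0.46 × 9.8 = 4.508 m/s².
Reaction distance = 22.7778 × 0.7 = 15.944 m.
Braking distance = v²/(2a) = 518.828 / 9.016 = 57.545 m.
Total stopping distance = 15.944 + 57.545 = 73.489 m, vs 110 m available — it stops with 110 − 73.489 = 36.511 m to spare.

Yes — it stops 36.5 m short of the obstacle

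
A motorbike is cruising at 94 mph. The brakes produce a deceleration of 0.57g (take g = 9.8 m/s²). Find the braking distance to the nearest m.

Braking distance ≈ 158 m

94 mph × 0.44704 = 42.0218 m/s.
a = 0.57 × 9.8 = 5.586 m/s².
Braking distance = v²/(2a) = 42.0218² / (2 × 5.586) = 1765.832 / 11.172 = 158.059 m.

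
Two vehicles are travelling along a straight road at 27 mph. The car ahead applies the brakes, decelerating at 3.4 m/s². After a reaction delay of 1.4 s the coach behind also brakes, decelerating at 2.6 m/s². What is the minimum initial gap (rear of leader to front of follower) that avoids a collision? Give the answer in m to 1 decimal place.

Minimum gap ≈ 23.5 m

27 mph × 0.44704 = 12.0701 m/s.
Leader travels v²/(2a_L) = 145.687 / 6.800 = 21.425 m before stopping.
Follower covers v·t_r = 12.0701 × 1.4 = 16.898 m while reacting, then v²/(2a_F) = 145.687 / 5.200 = 28.017 m while braking, for a total of 16.898 + 28.017 = 44.915 m.
Since a_F ≤ a_L and the follower starts braking later, the follower is never slower than the leader, so the closest approach is when both have stopped.
Minimum gap = 44.915 − 21.425 = 23.490 m.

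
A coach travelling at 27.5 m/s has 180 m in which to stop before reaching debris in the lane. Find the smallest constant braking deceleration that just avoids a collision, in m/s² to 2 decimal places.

Required deceleration ≈ 2.10 m/s²

v² = 2a·d ⇒ a = v²/(2d) = 27.5000² / (2 × 180.000) = 756.250 / 360.000 = 2.1007 m/s².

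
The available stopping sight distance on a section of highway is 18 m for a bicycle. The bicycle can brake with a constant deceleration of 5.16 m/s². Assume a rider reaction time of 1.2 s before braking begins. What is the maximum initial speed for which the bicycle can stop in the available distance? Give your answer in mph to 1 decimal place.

Maximum speed ≈ 19.6 mph

Stopping distance: v·t_r + v²/(2a) = 18 with t_r = 1.2 s and a = 5.160 m/s².
So v² + 12.384 v − 185.76 = 0.
Positive root: v = −a·t_r + √((a·t_r)² + 2a·d) = −6.192 + √(38.341 + 185.76) = 8.7780 m/s.
8.7780 m/s ÷ 0.44704 = 19.636 mph.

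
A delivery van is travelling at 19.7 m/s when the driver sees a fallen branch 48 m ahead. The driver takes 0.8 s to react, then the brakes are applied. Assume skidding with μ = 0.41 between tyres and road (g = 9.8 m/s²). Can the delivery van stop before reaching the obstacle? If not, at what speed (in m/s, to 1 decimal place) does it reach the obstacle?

a = μg = 0.41 × 9.8 = 4.018 m/s².
Reaction distance = 19.7000 × 0.8 = 15.760 m.
Braking distance needed to stop: v²/(2a) = 388.090 / 8.036 = 48.294 m, so total needed = 15.760 + 48.294 = 64.054 m > 48 m — it cannot stop.
Distance remaining when braking begins: 48 − 15.760 = 32.240 m.
v² = v₀² − 2a·d = 388.090 − 2 × 4.018 × 32.240 = 129.009 m²/s².
v = √129.009 = 11.358 m/s.

No — it strikes the obstacle at 11.4 m/s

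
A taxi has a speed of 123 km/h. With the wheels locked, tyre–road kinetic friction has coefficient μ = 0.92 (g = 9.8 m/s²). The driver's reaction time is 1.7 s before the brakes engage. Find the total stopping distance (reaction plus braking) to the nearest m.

Total stopping distance ≈ 123 m

123 km/h ÷ 3.6 = 34.1667 m/s.
a = μg = 0.92 × 9.8 = 9.016 m/s².
Reaction distance = v·t_r = 34.1667 × 1.7 = 58.083 m.
Braking distance = v²/(2a) = 34.1667² / (2 × 9.016) = 1167.363 / 18.032 = 64.738 m.
Total = 58.083 + 64.738 = 122.821 m.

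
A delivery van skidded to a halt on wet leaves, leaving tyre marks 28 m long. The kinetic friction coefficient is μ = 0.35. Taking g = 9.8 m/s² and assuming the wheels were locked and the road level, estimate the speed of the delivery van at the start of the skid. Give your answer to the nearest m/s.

Initial speed ≈ 14 m/s

Deceleration a = μg = 0.35 × 9.8 = 3.430 m/s².
v = √(2a·d) = √(2 × 3.430 × 28) = √192.080 = 13.8593 m/s.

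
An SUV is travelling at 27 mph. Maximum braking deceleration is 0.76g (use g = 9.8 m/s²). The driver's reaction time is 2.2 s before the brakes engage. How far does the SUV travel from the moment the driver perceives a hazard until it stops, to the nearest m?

Total stopping distance ≈ 36 m

27 mph × 0.44704 = 12.0701 m/s.
a = 0.76 × 9.8 = 7.448 m/s².
Reaction distance = v·t_r = 12.0701 × 2.2 = 26.554 m.
Braking distance = v²/(2a) = 12.0701² / (2 × 7.448) = 145.687 / 14.896 = 9.780 m.
Total = 26.554 + 9.780 = 36.334 m.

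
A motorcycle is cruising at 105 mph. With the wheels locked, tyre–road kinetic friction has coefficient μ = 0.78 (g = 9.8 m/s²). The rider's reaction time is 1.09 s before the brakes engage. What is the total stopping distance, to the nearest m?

Total stopping distance ≈ 195 m

105 mph × 0.44704 = 46.9392 m/s.
a = μg = 0.78 × 9.8 = 7.644 m/s².
Reaction distance = v·t_r = 46.9392 × 1.09 = 51.164 m.
Braking distance = v²/(2a) = 46.9392² / (2 × 7.644) = 2203.288 / 15.288 = 144.119 m.
Total = 51.164 + 144.119 = 195.283 m.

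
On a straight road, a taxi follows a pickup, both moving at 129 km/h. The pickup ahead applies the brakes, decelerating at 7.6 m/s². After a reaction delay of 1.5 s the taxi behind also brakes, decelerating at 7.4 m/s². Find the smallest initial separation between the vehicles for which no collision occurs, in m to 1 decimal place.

129 km/h ÷ 3.6 = 35.8333 m/s.
Leader travels v²/(2a_L) = 1284.025 / 15.200 = 84.475 m before stopping.
Follower covers v·t_r = 35.8333 × 1.5 = 53.750 m while reacting, then v²/(2a_F) = 1284.025 / 14.800 = 86.758 m while braking, for a total of 53.750 + 86.758 = 140.508 m.
Since a_F ≤ a_L and the follower starts braking later, the follower is never slower than the leader, so the closest approach is when both have stopped.
Minimum gap = 140.508 − 84.475 = 56.033 m.

Minimum gap ≈ 56.0 m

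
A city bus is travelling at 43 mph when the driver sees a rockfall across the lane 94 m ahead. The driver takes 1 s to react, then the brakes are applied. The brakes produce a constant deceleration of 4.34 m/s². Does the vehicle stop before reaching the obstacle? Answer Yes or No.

Yes

43 mph × 0.44704 = 19.2227 m/s.
Reaction distance = 19.2227 × 1 = 19.223 m.
Braking distance = v²/(2a) = 369.512 / 8.680 = 42.571 m.
Total stopping distance = 19.223 + 42.571 = 61.794 m, vs 94 m available — it stops with 94 − 61.794 = 32.206 m to spare.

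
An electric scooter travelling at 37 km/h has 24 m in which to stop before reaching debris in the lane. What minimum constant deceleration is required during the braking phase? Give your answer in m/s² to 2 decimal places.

37 km/h ÷ 3.6 = 10.2778 m/s.
v² = 2a·d ⇒ a = v²/(2d) = 10.2778² / (2 × 24.000) = 105.633 / 48.000 = 2.2007 m/s².

Required deceleration ≈ 2.20 m/s²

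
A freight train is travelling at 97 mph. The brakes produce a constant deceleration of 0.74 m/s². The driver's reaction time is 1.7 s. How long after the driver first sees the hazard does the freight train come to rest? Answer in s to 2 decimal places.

Total time ≈ 60.30 s

97 mph × 0.44704 = 43.3629 m/s.
Braking time = v/a = 43.3629 / 0.740 = 58.599 s.
Total = 1.7 + 58.599 = 60.299 s.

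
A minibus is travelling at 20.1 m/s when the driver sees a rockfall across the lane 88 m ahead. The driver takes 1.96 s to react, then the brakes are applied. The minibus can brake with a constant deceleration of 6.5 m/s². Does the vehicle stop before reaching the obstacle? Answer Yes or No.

Reaction distance = 20.1000 × 1.96 = 39.396 m.
Braking distance = v²/(2a) = 404.010 / 13.000 = 31.078 m.
Total stopping distance = 39.396 + 31.078 = 70.474 m, vs 88 m available — it stops with 88 − 70.474 = 17.526 m to spare.

Yes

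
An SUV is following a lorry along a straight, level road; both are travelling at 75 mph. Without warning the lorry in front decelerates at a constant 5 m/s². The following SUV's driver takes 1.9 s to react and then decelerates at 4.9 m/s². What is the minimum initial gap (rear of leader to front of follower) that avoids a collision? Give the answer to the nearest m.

75 mph × 0.44704 = 33.5280 m/s.
Leader travels v²/(2a_L) = 1124.127 / 10.000 = 112.413 m before stopping.
Follower covers v·t_r = 33.5280 × 1.9 = 63.703 m while reacting, then v²/(2a_F) = 1124.127 / 9.800 = 114.707 m while braking, for a total of 63.703 + 114.707 = 178.410 m.
Since a_F ≤ a_L and the follower starts braking later, the follower is never slower than the leader, so the closest approach is when both have stopped.
Minimum gap = 178.410 − 112.413 = 65.997 m.

Minimum gap ≈ 66 m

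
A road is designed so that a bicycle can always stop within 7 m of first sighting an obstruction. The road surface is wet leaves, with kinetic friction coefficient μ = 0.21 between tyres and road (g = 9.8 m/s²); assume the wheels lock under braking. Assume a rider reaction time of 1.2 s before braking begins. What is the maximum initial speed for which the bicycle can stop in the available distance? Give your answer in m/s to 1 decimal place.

a = μg = 0.21 × 9.8 = 2.058 m/s².
Stopping distance: v·t_r + v²/(2a) = 7 with t_r = 1.2 s and a = 2.058 m/s².
So v² + 4.939 v − 28.81 = 0.
Positive root: v = −a·t_r + √((a·t_r)² + 2a·d) = −2.470 + √(6.101 + 28.81) = 3.4386 m/s.

Maximum speed ≈ 3.4 m/s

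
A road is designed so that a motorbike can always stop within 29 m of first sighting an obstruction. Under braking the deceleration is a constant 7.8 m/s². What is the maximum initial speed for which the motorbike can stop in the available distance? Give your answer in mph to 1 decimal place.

Maximum speed ≈ 47.6 mph

v²/(2a) = d ⇒ v = √(2 × 7.800 × 29) = √452.40 = 21.2697 m/s.
21.2697 m/s ÷ 0.44704 = 47.579 mph.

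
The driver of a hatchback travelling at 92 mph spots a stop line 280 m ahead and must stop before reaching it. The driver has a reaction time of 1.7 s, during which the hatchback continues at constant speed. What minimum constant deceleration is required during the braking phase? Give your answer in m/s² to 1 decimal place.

Required deceleration ≈ 4.0 m/s²

92 mph × 0.44704 = 41.1277 m/s.
Distance covered during reaction = 41.1277 × 1.7 = 69.917 m.
Distance available for braking: 280 − 69.917 = 210.083 m.
v² = 2a·d ⇒ a = v²/(2d) = 41.1277² / (2 × 210.083) = 1691.488 / 420.166 = 4.0258 m/s².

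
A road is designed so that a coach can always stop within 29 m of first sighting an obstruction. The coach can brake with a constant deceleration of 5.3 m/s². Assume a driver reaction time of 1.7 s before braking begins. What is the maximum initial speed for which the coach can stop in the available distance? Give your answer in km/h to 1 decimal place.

Maximum speed ≈ 38.5 km/h

Stopping distance: v·t_r + v²/(2a) = 29 with t_r = 1.7 s and a = 5.300 m/s².
So v² + 18.020 v − 307.40 = 0.
Positive root: v = −a·t_r + √((a·t_r)² + 2a·d) = −9.010 + √(81.180 + 307.40) = 10.7024 m/s.
10.7024 m/s × 3.6 = 38.529 km/h.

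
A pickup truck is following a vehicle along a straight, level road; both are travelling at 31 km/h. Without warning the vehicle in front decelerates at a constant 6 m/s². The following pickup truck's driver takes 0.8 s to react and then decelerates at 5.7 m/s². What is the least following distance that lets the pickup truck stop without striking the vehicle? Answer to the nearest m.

Minimum gap ≈ 7 m

31 km/h ÷ 3.6 = 8.6111 m/s.
Leader travels v²/(2a_L) = 74.151 / 12.000 = 6.179 m before stopping.
Follower covers v·t_r = 8.6111 × 0.8 = 6.889 m while reacting, then v²/(2a_F) = 74.151 / 11.400 = 6.504 m while braking, for a total of 6.889 + 6.504 = 13.393 m.
Since a_F ≤ a_L and the follower starts braking later, the follower is never slower than the leader, so the closest approach is when both have stopped.
Minimum gap = 13.393 − 6.179 = 7.214 m.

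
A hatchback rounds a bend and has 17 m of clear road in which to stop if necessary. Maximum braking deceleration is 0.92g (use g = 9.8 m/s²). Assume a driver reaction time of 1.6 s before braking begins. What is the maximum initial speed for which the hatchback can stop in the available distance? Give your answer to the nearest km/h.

a = 0.92 × 9.8 = 9.016 m/s².
Stopping distance: v·t_r + v²/(2a) = 17 with t_r = 1.6 s and a = 9.016 m/s².
So v² + 28.851 v − 306.54 = 0.
Positive root: v = −a·t_r + √((a·t_r)² + 2a·d) = −14.426 + √(208.109 + 306.54) = 8.2599 m/s.
8.2599 m/s × 3.6 = 29.736 km/h.

Maximum speed ≈ 30 km/h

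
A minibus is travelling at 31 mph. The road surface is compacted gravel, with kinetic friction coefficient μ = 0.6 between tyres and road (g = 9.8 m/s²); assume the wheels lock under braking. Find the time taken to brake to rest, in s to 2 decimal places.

Braking time ≈ 2.36 s

31 mph × 0.44704 = 13.8582 m/s.
a = μg = 0.6 × 9.8 = 5.880 m/s².
Braking time = v/a = 13.8582 / 5.880 = 2.357 s.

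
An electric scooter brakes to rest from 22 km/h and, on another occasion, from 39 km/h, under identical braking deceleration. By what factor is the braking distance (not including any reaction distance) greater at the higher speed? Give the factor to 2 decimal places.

Braking distance d = v²/(2a), so with a fixed, d ∝ v².
Factor = (39/22)² = 1.7727² = 3.1425.

Factor ≈ 3.14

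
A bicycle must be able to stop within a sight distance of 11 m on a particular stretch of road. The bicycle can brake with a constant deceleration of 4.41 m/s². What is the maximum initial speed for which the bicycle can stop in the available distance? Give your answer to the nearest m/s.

v²/(2a) = d ⇒ v = √(2 × 4.410 × 11) = √97.02 = 9.8499 m/s.

Maximum speed ≈ 10 m/s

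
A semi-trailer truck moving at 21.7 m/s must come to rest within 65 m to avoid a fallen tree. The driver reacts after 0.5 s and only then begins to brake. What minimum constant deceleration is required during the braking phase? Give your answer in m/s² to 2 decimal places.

Distance covered during reaction = 21.7000 × 0.5 = 10.850 m.
Distance available for braking: 65 − 10.850 = 54.150 m.
v² = 2a·d ⇒ a = v²/(2d) = 21.7000² / (2 × 54.150) = 470.890 / 108.300 = 4.3480 m/s².

Required deceleration ≈ 4.35 m/s²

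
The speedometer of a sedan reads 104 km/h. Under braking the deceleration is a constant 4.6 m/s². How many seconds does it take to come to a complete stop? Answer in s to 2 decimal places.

104 km/h ÷ 3.6 = 28.8889 m/s.
Braking time = v/a = 28.8889 / 4.600 = 6.280 s.

Braking time ≈ 6.28 s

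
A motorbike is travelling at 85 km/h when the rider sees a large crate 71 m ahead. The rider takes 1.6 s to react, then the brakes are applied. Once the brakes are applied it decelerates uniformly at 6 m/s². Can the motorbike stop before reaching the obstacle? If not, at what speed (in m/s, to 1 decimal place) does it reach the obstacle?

85 km/h ÷ 3.6 = 23.6111 m/s.
Reaction distance = 23.6111 × 1.6 = 37.778 m.
Braking distance needed to stop: v²/(2a) = 557.484 / 12.000 = 46.457 m, so total needed = 37.778 + 46.457 = 84.235 m > 71 m — it cannot stop.
Distance remaining when braking begins: 71 − 37.778 = 33.222 m.
v² = v₀² − 2a·d = 557.484 − 2 × 6.000 × 33.222 = 158.820 m²/s².
v = √158.820 = 12.602 m/s.

No — it strikes the obstacle at 12.6 m/s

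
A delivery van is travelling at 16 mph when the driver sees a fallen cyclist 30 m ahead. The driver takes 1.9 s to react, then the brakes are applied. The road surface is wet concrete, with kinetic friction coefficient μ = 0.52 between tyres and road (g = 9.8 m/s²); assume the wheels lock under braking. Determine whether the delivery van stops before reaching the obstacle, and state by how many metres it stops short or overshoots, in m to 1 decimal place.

Yes — it stops 11.4 m short of the obstacle

16 mph × 0.44704 = 7.1526 m/s.
a = μg = 0.52 × 9.8 = 5.096 m/s².
Reaction distance = 7.1526 × 1.9 = 13.590 m.
Braking distance = v²/(2a) = 51.160 / 10.192 = 5.020 m.
Total stopping distance = 13.590 + 5.020 = 18.610 m, vs 30 m available — it stops with 30 − 18.610 = 11.390 m to spare.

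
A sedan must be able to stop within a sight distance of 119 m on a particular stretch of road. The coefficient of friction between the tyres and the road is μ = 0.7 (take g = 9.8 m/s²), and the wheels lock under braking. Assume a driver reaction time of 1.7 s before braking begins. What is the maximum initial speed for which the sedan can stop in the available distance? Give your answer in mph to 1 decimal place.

a = μg = 0.7 × 9.8 = 6.860 m/s².
Stopping distance: v·t_r + v²/(2a) = 119 with t_r = 1.7 s and a = 6.860 m/s².
So v² + 23.324 v − 1632.68 = 0.
Positive root: v = −a·t_r + √((a·t_r)² + 2a·d) = −11.662 + √(136.002 + 1632.68) = 30.3937 m/s.
30.3937 m/s ÷ 0.44704 = 67.989 mph.

Maximum speed ≈ 68.0 mph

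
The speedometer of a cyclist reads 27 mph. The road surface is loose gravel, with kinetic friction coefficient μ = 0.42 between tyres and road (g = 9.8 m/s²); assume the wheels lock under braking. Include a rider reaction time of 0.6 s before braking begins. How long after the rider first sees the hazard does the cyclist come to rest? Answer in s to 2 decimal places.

27 mph × 0.44704 = 12.0701 m/s.
a = μg = 0.42 × 9.8 = 4.116 m/s².
Braking time = v/a = 12.0701 / 4.116 = 2.932 s.
Total = 0.6 + 2.932 = 3.532 s.

Total time ≈ 3.53 s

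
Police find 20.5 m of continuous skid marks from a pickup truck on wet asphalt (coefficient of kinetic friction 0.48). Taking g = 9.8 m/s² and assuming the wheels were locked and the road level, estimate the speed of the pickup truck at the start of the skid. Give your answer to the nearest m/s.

Initial speed ≈ 14 m/s

Deceleration a = μg = 0.48 × 9.8 = 4.704 m/s².
v = √(2a·d) = √(2 × 4.704 × 20.5) = √192.864 = 13.8875 m/s.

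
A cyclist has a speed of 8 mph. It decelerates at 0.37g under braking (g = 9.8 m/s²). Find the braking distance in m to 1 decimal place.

Braking distance ≈ 1.8 m

8 mph × 0.44704 = 3.5763 m/s.
a = 0.37 × 9.8 = 3.626 m/s².
Braking distance = v²/(2a) = 3.5763² / (2 × 3.626) = 12.790 / 7.252 = 1.764 m.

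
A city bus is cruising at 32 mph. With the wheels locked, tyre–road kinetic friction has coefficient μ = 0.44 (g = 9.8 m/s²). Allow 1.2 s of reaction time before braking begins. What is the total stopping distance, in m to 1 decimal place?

Total stopping distance ≈ 40.9 m

32 mph × 0.44704 = 14.3053 m/s.
a = μg = 0.44 × 9.8 = 4.312 m/s².
Reaction distance = v·t_r = 14.3053 × 1.2 = 17.166 m.
Braking distance = v²/(2a) = 14.3053² / (2 × 4.312) = 204.642 / 8.624 = 23.729 m.
Total = 17.166 + 23.729 = 40.895 m.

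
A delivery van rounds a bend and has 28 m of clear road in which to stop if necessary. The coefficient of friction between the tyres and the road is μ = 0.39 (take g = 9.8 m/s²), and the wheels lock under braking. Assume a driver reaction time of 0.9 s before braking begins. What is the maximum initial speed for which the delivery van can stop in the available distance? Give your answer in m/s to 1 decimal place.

a = μg = 0.39 × 9.8 = 3.822 m/s².
Stopping distance: v·t_r + v²/(2a) = 28 with t_r = 0.9 s and a = 3.822 m/s².
So v² + 6.880 v − 214.03 = 0.
Positive root: v = −a·t_r + √((a·t_r)² + 2a·d) = −3.440 + √(11.834 + 214.03) = 11.5888 m/s.

Maximum speed ≈ 11.6 m/s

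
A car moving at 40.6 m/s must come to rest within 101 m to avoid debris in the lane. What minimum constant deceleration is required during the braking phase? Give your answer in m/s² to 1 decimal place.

Required deceleration ≈ 8.2 m/s²

v² = 2a·d ⇒ a = v²/(2d) = 40.6000² / (2 × 101.000) = 1648.360 / 202.000 = 8.1602 m/s².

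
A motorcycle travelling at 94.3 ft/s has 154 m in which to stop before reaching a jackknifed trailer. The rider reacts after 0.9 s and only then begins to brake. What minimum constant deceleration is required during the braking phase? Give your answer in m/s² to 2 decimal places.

Required deceleration ≈ 3.22 m/s²

94.3 ft/s × 0.3048 = 28.7426 m/s.
Distance covered during reaction = 28.7426 × 0.9 = 25.868 m.
Distance available for braking: 154 − 25.868 = 128.132 m.
v² = 2a·d ⇒ a = v²/(2d) = 28.7426² / (2 × 128.132) = 826.137 / 256.264 = 3.2238 m/s².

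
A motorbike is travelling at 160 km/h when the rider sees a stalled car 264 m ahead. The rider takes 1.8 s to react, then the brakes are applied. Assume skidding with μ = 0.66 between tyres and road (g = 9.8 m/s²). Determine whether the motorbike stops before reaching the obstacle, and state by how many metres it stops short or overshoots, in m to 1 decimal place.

Yes — it stops 31.3 m short of the obstacle

160 km/h ÷ 3.6 = 44.4444 m/s.
a = μg = 0.66 × 9.8 = 6.468 m/s².
Reaction distance = 44.4444 × 1.8 = 80.000 m.
Braking distance = v²/(2a) = 1975.305 / 12.936 = 152.698 m.
Total stopping distance = 80.000 + 152.698 = 232.698 m, vs 264 m available — it stops with 264 − 232.698 = 31.302 m to spare.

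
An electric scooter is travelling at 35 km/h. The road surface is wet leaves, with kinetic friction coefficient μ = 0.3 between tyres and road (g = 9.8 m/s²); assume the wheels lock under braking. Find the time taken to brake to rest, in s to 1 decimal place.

Braking time ≈ 3.3 s

35 km/h ÷ 3.6 = 9.7222 m/s.
a = μg = 0.3 × 9.8 = 2.940 m/s².
Braking time = v/a = 9.7222 / 2.940 = 3.307 s.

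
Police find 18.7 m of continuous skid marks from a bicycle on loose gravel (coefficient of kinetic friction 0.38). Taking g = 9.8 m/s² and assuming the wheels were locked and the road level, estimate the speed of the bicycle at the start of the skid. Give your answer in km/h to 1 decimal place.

Deceleration a = μg = 0.38 × 9.8 = 3.724 m/s².
v = √(2a·d) = √(2 × 3.724 × 18.7) = √139.278 = 11.8016 m/s.
= 11.8016 × 3.6 = 42.486 km/h.

Initial speed ≈ 42.5 km/h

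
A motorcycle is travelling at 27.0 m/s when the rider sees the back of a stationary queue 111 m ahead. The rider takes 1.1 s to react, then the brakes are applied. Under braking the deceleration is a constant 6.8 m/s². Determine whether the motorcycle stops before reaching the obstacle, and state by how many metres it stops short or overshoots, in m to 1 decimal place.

Yes — it stops 27.7 m short of the obstacle

Reaction distance = 27.0000 × 1.1 = 29.700 m.
Braking distance = v²/(2a) = 729.000 / 13.600 = 53.603 m.
Total stopping distance = 29.700 + 53.603 = 83.303 m, vs 111 m available — it stops with 111 − 83.303 = 27.697 m to spare.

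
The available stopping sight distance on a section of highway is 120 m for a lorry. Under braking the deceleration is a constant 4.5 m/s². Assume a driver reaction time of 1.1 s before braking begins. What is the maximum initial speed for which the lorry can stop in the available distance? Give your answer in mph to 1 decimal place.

Stopping distance: v·t_r + v²/(2a) = 120 with t_r = 1.1 s and a = 4.500 m/s².
So v² + 9.900 v − 1080.00 = 0.
Positive root: v = −a·t_r + √((a·t_r)² + 2a·d) = −4.950 + √(24.503 + 1080.00) = 28.2841 m/s.
28.2841 m/s ÷ 0.44704 = 63.270 mph.

Maximum speed ≈ 63.3 mph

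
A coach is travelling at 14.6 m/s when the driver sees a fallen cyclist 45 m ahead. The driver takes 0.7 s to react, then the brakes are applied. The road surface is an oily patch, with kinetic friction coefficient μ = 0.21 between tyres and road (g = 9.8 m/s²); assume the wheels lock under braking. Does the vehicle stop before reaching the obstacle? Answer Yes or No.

a = μg = 0.21 × 9.8 = 2.058 m/s².
Reaction distance = 14.6000 × 0.7 = 10.220 m.
Braking distance = v²/(2a) = 213.160 / 4.116 = 51.788 m.
Total stopping distance = 10.220 + 51.788 = 62.008 m, vs 45 m available — it cannot stop in time and overshoots by 62.008 − 45 = 17.008 m.

No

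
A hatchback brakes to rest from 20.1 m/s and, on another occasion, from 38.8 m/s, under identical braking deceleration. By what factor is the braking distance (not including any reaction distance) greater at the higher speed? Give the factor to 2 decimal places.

Factor ≈ 3.73

Braking distance d = v²/(2a), so with a fixed, d ∝ v².
Factor = (38.8/20.1)² = 1.9303² = 3.7261.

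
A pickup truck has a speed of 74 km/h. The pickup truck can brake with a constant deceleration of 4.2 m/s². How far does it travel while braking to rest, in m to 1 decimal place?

74 km/h ÷ 3.6 = 20.5556 m/s.
Braking distance = v²/(2a) = 20.5556² / (2 × 4.200) = 422.533 / 8.400 = 50.302 m.

Braking distance ≈ 50.3 m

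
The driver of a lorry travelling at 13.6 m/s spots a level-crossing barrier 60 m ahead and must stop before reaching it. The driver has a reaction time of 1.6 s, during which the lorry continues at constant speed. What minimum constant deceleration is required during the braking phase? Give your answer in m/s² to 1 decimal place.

Required deceleration ≈ 2.4 m/s²

Distance covered during reaction = 13.6000 × 1.6 = 21.760 m.
Distance available for braking: 60 − 21.760 = 38.240 m.
v² = 2a·d ⇒ a = v²/(2d) = 13.6000² / (2 × 38.240) = 184.960 / 76.480 = 2.4184 m/s².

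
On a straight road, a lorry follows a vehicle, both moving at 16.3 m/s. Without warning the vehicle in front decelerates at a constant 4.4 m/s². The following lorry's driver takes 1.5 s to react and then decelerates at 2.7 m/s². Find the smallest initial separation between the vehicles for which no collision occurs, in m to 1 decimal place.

Minimum gap ≈ 43.5 m

Leader travels v²/(2a_L) = 265.690 / 8.800 = 30.192 m before stopping.
Follower covers v·t_r = 16.3000 × 1.5 = 24.450 m while reacting, then v²/(2a_F) = 265.690 / 5.400 = 49.202 m while braking, for a total of 24.450 + 49.202 = 73.652 m.
Since a_F ≤ a_L and the follower starts braking later, the follower is never slower than the leader, so the closest approach is when both have stopped.
Minimum gap = 73.652 − 30.192 = 43.460 m.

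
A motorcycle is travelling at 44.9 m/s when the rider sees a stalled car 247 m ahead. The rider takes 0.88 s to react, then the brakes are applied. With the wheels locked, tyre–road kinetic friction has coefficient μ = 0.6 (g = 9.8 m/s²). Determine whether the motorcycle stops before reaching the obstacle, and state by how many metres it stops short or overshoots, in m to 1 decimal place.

Yes — it stops 36.1 m short of the obstacle

a = μg = 0.6 × 9.8 = 5.880 m/s².
Reaction distance = 44.9000 × 0.88 = 39.512 m.
Braking distance = v²/(2a) = 2016.010 / 11.760 = 171.429 m.
Total stopping distance = 39.512 + 171.429 = 210.941 m, vs 247 m available — it stops with 247 − 210.941 = 36.059 m to spare.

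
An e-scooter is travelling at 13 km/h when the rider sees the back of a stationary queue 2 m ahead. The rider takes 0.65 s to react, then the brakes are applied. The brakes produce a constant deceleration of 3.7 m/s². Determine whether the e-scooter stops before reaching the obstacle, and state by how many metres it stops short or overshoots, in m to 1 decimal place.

13 km/h ÷ 3.6 = 3.6111 m/s.
Reaction distance = 3.6111 × 0.65 = 2.347 m.
Braking distance = v²/(2a) = 13.040 / 7.400 = 1.762 m.
Total stopping distance = 2.347 + 1.762 = 4.109 m, vs 2 m available — it cannot stop in time and overshoots by 4.109 − 2 = 2.109 m.

No — it overshoots by 2.1 m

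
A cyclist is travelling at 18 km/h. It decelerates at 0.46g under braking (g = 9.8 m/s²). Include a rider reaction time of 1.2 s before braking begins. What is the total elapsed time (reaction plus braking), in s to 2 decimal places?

Total time ≈ 2.31 s

18 km/h ÷ 3.6 = 5.0000 m/s.
a = 0.46 × 9.8 = 4.508 m/s².
Braking time = v/a = 5.0000 / 4.508 = 1.109 s.
Total = 1.2 + 1.109 = 2.309 s.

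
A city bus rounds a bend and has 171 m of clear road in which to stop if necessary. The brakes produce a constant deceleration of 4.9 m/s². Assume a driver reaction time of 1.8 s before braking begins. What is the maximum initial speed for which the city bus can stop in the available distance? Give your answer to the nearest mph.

Stopping distance: v·t_r + v²/(2a) = 171 with t_r = 1.8 s and a = 4.900 m/s².
So v² + 17.640 v − 1675.80 = 0.
Positive root: v = −a·t_r + √((a·t_r)² + 2a·d) = −8.820 + √(77.792 + 1675.80) = 33.0559 m/s.
33.0559 m/s ÷ 0.44704 = 73.944 mph.

Maximum speed ≈ 74 mph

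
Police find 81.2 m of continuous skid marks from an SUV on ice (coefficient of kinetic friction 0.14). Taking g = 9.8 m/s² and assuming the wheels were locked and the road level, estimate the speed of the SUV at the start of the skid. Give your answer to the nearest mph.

Deceleration a = μg = 0.14 × 9.8 = 1.372 m/s².
v = √(2a·d) = √(2 × 1.372 × 81.2) = √222.813 = 14.9269 m/s.
= 14.9269 ÷ 0.44704 = 33.391 mph.

Initial speed ≈ 33 mph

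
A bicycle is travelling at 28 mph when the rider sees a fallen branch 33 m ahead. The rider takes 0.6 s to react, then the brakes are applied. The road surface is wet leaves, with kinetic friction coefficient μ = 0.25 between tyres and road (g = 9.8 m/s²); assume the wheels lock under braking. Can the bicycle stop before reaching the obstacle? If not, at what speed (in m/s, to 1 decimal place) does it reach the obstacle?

28 mph × 0.44704 = 12.5171 m/s.
a = μg = 0.25 × 9.8 = 2.450 m/s².
Reaction distance = 12.5171 × 0.6 = 7.510 m.
Braking distance needed to stop: v²/(2a) = 156.678 / 4.900 = 31.975 m, so total needed = 7.510 + 31.975 = 39.485 m > 33 m — it cannot stop.
Distance remaining when braking begins: 33 − 7.510 = 25.490 m.
v² = v₀² − 2a·d = 156.678 − 2 × 2.450 × 25.490 = 31.777 m²/s².
v = √31.777 = 5.637 m/s.

No — it strikes the obstacle at 5.6 m/s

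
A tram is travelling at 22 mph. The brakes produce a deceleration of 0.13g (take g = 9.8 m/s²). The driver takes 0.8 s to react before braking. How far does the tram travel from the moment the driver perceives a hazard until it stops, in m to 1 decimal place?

Total stopping distance ≈ 45.8 m

22 mph × 0.44704 = 9.8349 m/s.
a = 0.13 × 9.8 = 1.274 m/s².
Reaction distance = v·t_r = 9.8349 × 0.8 = 7.868 m.
Braking distance = v²/(2a) = 9.8349² / (2 × 1.274) = 96.725 / 2.548 = 37.961 m.
Total = 7.868 + 37.961 = 45.829 m.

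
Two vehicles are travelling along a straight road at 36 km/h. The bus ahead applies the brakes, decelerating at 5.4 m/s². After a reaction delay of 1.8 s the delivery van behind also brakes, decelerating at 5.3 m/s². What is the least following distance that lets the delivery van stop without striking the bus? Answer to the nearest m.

Minimum gap ≈ 18 m

36 km/h ÷ 3.6 = 10.0000 m/s.
Leader travels v²/(2a_L) = 100.000 / 10.800 = 9.259 m before stopping.
Follower covers v·t_r = 10.0000 × 1.8 = 18.000 m while reacting, then v²/(2a_F) = 100.000 / 10.600 = 9.434 m while braking, for a total of 18.000 + 9.434 = 27.434 m.
Since a_F ≤ a_L and the follower starts braking later, the follower is never slower than the leader, so the closest approach is when both have stopped.
Minimum gap = 27.434 − 9.259 = 18.175 m.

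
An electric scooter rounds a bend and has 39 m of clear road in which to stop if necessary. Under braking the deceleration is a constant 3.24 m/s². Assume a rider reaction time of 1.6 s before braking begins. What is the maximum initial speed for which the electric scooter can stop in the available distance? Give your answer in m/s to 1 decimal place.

Stopping distance: v·t_r + v²/(2a) = 39 with t_r = 1.6 s and a = 3.240 m/s².
So v² + 10.368 v − 252.72 = 0.
Positive root: v = −a·t_r + √((a·t_r)² + 2a·d) = −5.184 + √(26.874 + 252.72) = 11.5371 m/s.

Maximum speed ≈ 11.5 m/s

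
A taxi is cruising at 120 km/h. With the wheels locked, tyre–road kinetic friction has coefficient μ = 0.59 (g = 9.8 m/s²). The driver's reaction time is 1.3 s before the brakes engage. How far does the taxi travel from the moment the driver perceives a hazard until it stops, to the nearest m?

Total stopping distance ≈ 139 m

120 km/h ÷ 3.6 = 33.3333 m/s.
a = μg = 0.59 × 9.8 = 5.782 m/s².
Reaction distance = v·t_r = 33.3333 × 1.3 = 43.333 m.
Braking distance = v²/(2a) = 33.3333² / (2 × 5.782) = 1111.109 / 11.564 = 96.083 m.
Total = 43.333 + 96.083 = 139.416 m.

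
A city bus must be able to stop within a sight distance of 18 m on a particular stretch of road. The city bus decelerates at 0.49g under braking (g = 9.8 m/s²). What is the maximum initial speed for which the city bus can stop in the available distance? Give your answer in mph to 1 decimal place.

Maximum speed ≈ 29.4 mph

a = 0.49 × 9.8 = 4.802 m/s².
v²/(2a) = d ⇒ v = √(2 × 4.802 × 18) = √172.87 = 13.1480 m/s.
13.1480 m/s ÷ 0.44704 = 29.411 mph.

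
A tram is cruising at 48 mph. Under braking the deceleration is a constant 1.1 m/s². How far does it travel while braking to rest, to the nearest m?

48 mph × 0.44704 = 21.4579 m/s.
Braking distance = v²/(2a) = 21.4579² / (2 × 1.100) = 460.441 / 2.200 = 209.291 m.

Braking distance ≈ 209 m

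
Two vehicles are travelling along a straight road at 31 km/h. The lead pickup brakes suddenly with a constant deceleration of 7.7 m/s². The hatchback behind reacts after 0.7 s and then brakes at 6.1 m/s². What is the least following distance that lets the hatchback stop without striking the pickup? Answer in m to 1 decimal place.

Minimum gap ≈ 7.3 m

31 km/h ÷ 3.6 = 8.6111 m/s.
Leader travels v²/(2a_L) = 74.151 / 15.400 = 4.815 m before stopping.
Follower covers v·t_r = 8.6111 × 0.7 = 6.028 m while reacting, then v²/(2a_F) = 74.151 / 12.200 = 6.078 m while braking, for a total of 6.028 + 6.078 = 12.106 m.
Since a_F ≤ a_L and the follower starts braking later, the follower is never slower than the leader, so the closest approach is when both have stopped.
Minimum gap = 12.106 − 4.815 = 7.291 m.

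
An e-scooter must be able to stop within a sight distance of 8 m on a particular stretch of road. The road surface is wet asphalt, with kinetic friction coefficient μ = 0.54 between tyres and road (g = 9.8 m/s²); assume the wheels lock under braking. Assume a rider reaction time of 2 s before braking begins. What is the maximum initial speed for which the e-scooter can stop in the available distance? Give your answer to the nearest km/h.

Maximum speed ≈ 12 km/h

a = μg = 0.54 × 9.8 = 5.292 m/s².
Stopping distance: v·t_r + v²/(2a) = 8 with t_r = 2 s and a = 5.292 m/s².
So v² + 21.168 v − 84.67 = 0.
Positive root: v = −a·t_r + √((a·t_r)² + 2a·d) = −10.584 + √(112.021 + 84.67) = 3.4407 m/s.
3.4407 m/s × 3.6 = 12.387 km/h.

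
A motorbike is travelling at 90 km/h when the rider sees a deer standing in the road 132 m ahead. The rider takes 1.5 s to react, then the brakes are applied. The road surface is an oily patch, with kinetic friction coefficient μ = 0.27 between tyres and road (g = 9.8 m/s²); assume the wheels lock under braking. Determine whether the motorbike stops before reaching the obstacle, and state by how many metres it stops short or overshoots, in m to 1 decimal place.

90 km/h ÷ 3.6 = 25.0000 m/s.
a = μg = 0.27 × 9.8 = 2.646 m/s².
Reaction distance = 25.0000 × 1.5 = 37.500 m.
Braking distance = v²/(2a) = 625.000 / 5.292 = 118.103 m.
Total stopping distance = 37.500 + 118.103 = 155.603 m, vs 132 m available — it cannot stop in time and overshoots by 155.603 − 132 = 23.603 m.

No — it overshoots by 23.6 m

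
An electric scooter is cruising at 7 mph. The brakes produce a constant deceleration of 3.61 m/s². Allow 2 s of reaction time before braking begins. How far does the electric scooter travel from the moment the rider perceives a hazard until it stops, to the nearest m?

7 mph × 0.44704 = 3.1293 m/s.
Reaction distance = v·t_r = 3.1293 × 2 = 6.259 m.
Braking distance = v²/(2a) = 3.1293² / (2 × 3.610) = 9.793 / 7.220 = 1.356 m.
Total = 6.259 + 1.356 = 7.615 m.

Total stopping distance ≈ 8 m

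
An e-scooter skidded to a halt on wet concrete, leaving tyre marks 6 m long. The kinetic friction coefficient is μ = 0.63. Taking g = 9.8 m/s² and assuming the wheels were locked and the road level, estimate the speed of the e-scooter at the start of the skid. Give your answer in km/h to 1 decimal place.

Deceleration a = μg = 0.63 × 9.8 = 6.174 m/s².
v = √(2a·d) = √(2 × 6.174 × 6) = √74.088 = 8.6074 m/s.
= 8.6074 × 3.6 = 30.987 km/h.

Initial speed ≈ 31.0 km/h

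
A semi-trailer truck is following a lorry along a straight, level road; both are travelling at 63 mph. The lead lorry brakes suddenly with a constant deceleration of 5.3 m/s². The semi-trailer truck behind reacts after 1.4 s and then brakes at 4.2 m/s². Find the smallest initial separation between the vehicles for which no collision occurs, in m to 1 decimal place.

Minimum gap ≈ 59.0 m

63 mph × 0.44704 = 28.1635 m/s.
Leader travels v²/(2a_L) = 793.183 / 10.600 = 74.829 m before stopping.
Follower covers v·t_r = 28.1635 × 1.4 = 39.429 m while reacting, then v²/(2a_F) = 793.183 / 8.400 = 94.427 m while braking, for a total of 39.429 + 94.427 = 133.856 m.
Since a_F ≤ a_L and the follower starts braking later, the follower is never slower than the leader, so the closest approach is when both have stopped.
Minimum gap = 133.856 − 74.829 = 59.027 m.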